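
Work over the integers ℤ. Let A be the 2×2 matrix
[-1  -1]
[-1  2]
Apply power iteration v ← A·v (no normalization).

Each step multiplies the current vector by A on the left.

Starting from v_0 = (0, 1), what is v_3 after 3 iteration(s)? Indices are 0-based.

v_3 = (-4, 11)

v_0 = (0, 1).
v_1 = A·v_0 = (-1, 2).
v_2 = A·v_1 = (-1, 5).
v_3 = A·v_2 = (-4, 11).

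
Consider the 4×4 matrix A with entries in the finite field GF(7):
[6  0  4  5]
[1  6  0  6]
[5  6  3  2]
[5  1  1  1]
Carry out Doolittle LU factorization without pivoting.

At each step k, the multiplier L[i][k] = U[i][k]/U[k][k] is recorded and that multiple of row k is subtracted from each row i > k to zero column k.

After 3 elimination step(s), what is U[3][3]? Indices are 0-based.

U[3][3] = 6

Step 1: pivot at (0,0) is 6.
  row1 ← row1 − (6)·row0  ⇒  L[1][0]=6, U row1=(0, 6, 4, 4)
  row2 ← row2 − (2)·row0  ⇒  L[2][0]=2, U row2=(0, 6, 2, 6)
  row3 ← row3 − (2)·row0  ⇒  L[3][0]=2, U row3=(0, 1, 0, 5)
Step 2: pivot at (1,1) is 6.
  row2 ← row2 − (1)·row1  ⇒  L[2][1]=1, U row2=(0, 0, 5, 2)
  row3 ← row3 − (6)·row1  ⇒  L[3][1]=6, U row3=(0, 0, 4, 2)
Step 3: pivot at (2,2) is 5.
  row3 ← row3 − (5)·row2  ⇒  L[3][2]=5, U row3=(0, 0, 0, 6)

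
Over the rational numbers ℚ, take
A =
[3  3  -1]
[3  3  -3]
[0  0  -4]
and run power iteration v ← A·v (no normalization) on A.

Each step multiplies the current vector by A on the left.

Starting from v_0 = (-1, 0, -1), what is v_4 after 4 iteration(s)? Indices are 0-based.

v_0 = (-1, 0, -1).
v_1 = A·v_0 = (-2, 0, 4).
v_2 = A·v_1 = (-10, -18, -16).
v_3 = A·v_2 = (-68, -36, 64).
v_4 = A·v_3 = (-376, -504, -256).

v_4 = (-376, -504, -256)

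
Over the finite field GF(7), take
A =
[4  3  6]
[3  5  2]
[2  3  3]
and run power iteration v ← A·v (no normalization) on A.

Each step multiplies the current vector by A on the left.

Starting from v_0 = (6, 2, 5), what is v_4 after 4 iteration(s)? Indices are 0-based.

v_4 = (0, 3, 5)

v_0 = (6, 2, 5).
v_1 = A·v_0 = (4, 3, 5).
v_2 = A·v_1 = (6, 2, 4).
v_3 = A·v_2 = (5, 1, 2).
v_4 = A·v_3 = (0, 3, 5).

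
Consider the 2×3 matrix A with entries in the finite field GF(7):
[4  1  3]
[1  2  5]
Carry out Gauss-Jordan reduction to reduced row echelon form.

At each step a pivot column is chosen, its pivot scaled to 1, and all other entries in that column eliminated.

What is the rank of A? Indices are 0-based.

step 1: normalize row 0 (÷4) = (1, 2, 6)
  row 1: subtract 1×row0 = (0, 0, 6)
skip col 1 (zero from row 1)
step 2: normalize row 1 (÷6) = (0, 0, 1)
  row 0: subtract 6×row1 = (1, 2, 0)

rank = 2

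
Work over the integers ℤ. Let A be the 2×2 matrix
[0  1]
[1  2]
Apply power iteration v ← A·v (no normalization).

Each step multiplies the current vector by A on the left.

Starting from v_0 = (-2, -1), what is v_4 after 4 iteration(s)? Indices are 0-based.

v_0 = (-2, -1).
v_1 = A·v_0 = (-1, -4).
v_2 = A·v_1 = (-4, -9).
v_3 = A·v_2 = (-9, -22).
v_4 = A·v_3 = (-22, -53).

v_4 = (-22, -53)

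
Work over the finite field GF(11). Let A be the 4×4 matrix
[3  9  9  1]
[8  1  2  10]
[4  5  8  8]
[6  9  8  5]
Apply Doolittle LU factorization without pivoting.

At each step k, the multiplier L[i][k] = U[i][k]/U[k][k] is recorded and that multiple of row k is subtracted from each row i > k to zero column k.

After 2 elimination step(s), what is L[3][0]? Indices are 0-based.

Step 1: pivot at (0,0) is 3.
  row1 ← row1 − (10)·row0  ⇒  L[1][0]=10, U row1=(0, 10, 0, 0)
  row2 ← row2 − (5)·row0  ⇒  L[2][0]=5, U row2=(0, 4, 7, 3)
  row3 ← row3 − (2)·row0  ⇒  L[3][0]=2, U row3=(0, 2, 1, 3)
Step 2: pivot at (1,1) is 10.
  row2 ← row2 − (7)·row1  ⇒  L[2][1]=7, U row2=(0, 0, 7, 3)
  row3 ← row3 − (9)·row1  ⇒  L[3][1]=9, U row3=(0, 0, 1, 3)

L[3][0] = 2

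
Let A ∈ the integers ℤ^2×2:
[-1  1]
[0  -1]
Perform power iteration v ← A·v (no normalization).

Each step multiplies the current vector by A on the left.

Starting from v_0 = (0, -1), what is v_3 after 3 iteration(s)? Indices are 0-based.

v_0 = (0, -1).
v_1 = A·v_0 = (-1, 1).
v_2 = A·v_1 = (2, -1).
v_3 = A·v_2 = (-3, 1).

v_3 = (-3, 1)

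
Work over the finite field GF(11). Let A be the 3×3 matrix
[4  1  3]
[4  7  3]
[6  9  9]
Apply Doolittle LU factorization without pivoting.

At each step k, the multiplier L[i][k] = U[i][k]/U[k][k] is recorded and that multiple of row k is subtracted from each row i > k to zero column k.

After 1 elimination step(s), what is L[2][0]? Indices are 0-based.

L[2][0] = 7

Step 1: pivot at (0,0) is 4.
  row1 ← row1 − (1)·row0  ⇒  L[1][0]=1, U row1=(0, 6, 0)
  row2 ← row2 − (7)·row0  ⇒  L[2][0]=7, U row2=(0, 2, 10)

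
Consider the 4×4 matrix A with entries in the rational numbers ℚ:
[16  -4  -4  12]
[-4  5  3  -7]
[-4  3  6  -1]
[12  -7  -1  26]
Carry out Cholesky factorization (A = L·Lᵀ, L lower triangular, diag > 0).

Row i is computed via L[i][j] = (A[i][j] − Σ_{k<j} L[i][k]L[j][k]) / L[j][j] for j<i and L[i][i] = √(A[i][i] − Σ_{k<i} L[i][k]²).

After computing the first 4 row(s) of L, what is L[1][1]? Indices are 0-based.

L[1][1] = 2

Step 1: L[0][0] = √(16) = 4.
  L[1][0] = (-4) / L[0][0] = -1.
Step 2: L[1][1] = √(4) = 2.
  L[2][0] = (-4) / L[0][0] = -1.
  L[2][1] = (2) / L[1][1] = 1.
Step 3: L[2][2] = √(4) = 2.
  L[3][0] = (12) / L[0][0] = 3.
  L[3][1] = (-4) / L[1][1] = -2.
  L[3][2] = (4) / L[2][2] = 2.
Step 4: L[3][3] = √(9) = 3.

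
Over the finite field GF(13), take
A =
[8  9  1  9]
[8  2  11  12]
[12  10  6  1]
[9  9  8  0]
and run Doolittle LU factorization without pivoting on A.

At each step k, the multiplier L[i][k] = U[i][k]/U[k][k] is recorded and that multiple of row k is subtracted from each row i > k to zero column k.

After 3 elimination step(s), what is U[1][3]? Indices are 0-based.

U[1][3] = 3

[col 0] pivot 8
  R1 -= 1*R0 → (0, 6, 10, 3)  (L[1][0] := 1)
  R2 -= 8*R0 → (0, 3, 11, 7)  (L[2][0] := 8)
  R3 -= 6*R0 → (0, 7, 2, 11)  (L[3][0] := 6)
[col 1] pivot 6
  R2 -= 7*R1 → (0, 0, 6, 12)  (L[2][1] := 7)
  R3 -= 12*R1 → (0, 0, 12, 1)  (L[3][1] := 12)
[col 2] pivot 6
  R3 -= 2*R2 → (0, 0, 0, 3)  (L[3][2] := 2)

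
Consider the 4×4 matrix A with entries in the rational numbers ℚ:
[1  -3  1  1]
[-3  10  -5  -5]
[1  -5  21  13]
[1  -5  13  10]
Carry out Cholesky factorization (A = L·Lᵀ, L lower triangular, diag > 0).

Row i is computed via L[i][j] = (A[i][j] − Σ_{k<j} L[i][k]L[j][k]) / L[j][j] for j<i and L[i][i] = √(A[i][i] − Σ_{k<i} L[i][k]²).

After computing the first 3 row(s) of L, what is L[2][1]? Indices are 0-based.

Step 1: L[0][0] = √(1) = 1.
  L[1][0] = (-3) / L[0][0] = -3.
Step 2: L[1][1] = √(1) = 1.
  L[2][0] = (1) / L[0][0] = 1.
  L[2][1] = (-2) / L[1][1] = -2.
Step 3: L[2][2] = √(16) = 4.

L[2][1] = -2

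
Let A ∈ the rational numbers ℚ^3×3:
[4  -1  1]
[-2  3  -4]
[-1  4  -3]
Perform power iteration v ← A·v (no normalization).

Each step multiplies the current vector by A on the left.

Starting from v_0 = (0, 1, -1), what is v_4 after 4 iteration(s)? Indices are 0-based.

v_0 = (0, 1, -1).
v_1 = A·v_0 = (-2, 7, 7).
v_2 = A·v_1 = (-8, -3, 9).
v_3 = A·v_2 = (-20, -29, -31).
v_4 = A·v_3 = (-82, 77, -3).

v_4 = (-82, 77, -3)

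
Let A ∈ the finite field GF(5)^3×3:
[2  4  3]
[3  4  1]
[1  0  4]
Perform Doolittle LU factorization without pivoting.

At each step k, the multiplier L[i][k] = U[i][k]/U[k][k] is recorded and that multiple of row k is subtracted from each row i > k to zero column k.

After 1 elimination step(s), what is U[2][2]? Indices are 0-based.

Step 1: pivot at (0,0) is 2.
  row1 ← row1 − (4)·row0  ⇒  L[1][0]=4, U row1=(0, 3, 4)
  row2 ← row2 − (3)·row0  ⇒  L[2][0]=3, U row2=(0, 3, 0)

U[2][2] = 0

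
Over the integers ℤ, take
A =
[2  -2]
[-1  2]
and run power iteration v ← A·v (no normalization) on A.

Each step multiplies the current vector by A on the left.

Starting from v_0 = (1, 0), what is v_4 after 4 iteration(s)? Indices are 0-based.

v_4 = (68, -48)

v_0 = (1, 0).
v_1 = A·v_0 = (2, -1).
v_2 = A·v_1 = (6, -4).
v_3 = A·v_2 = (20, -14).
v_4 = A·v_3 = (68, -48).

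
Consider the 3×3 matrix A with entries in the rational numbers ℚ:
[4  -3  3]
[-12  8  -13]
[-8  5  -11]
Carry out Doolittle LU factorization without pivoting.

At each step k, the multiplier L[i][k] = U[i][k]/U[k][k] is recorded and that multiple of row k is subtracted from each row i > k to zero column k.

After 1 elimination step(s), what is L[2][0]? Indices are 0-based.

[col 0] pivot 4
  R1 -= -3*R0 → (0, -1, -4)  (L[1][0] := -3)
  R2 -= -2*R0 → (0, -1, -5)  (L[2][0] := -2)

L[2][0] = -2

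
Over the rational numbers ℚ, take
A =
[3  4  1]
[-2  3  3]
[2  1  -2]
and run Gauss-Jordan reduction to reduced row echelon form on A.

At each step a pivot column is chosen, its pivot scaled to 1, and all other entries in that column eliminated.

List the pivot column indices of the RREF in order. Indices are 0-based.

pivot columns: 0, 1, 2

step 1: normalize row 0 (÷3) = (1, 4/3, 1/3)
  row 1: subtract -2×row0 = (0, 17/3, 11/3)
  row 2: subtract 2×row0 = (0, -5/3, -8/3)
step 2: normalize row 1 (÷17/3) = (0, 1, 11/17)
  row 0: subtract 4/3×row1 = (1, 0, -9/17)
  row 2: subtract -5/3×row1 = (0, 0, -27/17)
step 3: normalize row 2 (÷-27/17) = (0, 0, 1)
  row 0: subtract -9/17×row2 = (1, 0, 0)
  row 1: subtract 11/17×row2 = (0, 1, 0)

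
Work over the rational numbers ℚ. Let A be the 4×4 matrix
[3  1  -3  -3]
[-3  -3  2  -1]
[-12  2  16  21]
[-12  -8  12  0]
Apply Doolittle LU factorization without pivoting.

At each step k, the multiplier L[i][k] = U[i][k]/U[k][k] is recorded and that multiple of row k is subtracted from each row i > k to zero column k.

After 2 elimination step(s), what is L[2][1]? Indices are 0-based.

[col 0] pivot 3
  R1 -= -1*R0 → (0, -2, -1, -4)  (L[1][0] := -1)
  R2 -= -4*R0 → (0, 6, 4, 9)  (L[2][0] := -4)
  R3 -= -4*R0 → (0, -4, 0, -12)  (L[3][0] := -4)
[col 1] pivot -2
  R2 -= -3*R1 → (0, 0, 1, -3)  (L[2][1] := -3)
  R3 -= 2*R1 → (0, 0, 2, -4)  (L[3][1] := 2)

L[2][1] = -3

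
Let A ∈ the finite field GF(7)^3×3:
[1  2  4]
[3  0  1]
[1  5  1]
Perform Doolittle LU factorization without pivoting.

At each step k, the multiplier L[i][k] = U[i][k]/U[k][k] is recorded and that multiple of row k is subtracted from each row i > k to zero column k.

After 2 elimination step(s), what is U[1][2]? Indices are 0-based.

k=0: U[0][0]=1
  eliminate (1,0): mult=3, new row 1: (0, 1, 3); set L[1][0]=3
  eliminate (2,0): mult=1, new row 2: (0, 3, 4); set L[2][0]=1
k=1: U[1][1]=1
  eliminate (2,1): mult=3, new row 2: (0, 0, 2); set L[2][1]=3

U[1][2] = 3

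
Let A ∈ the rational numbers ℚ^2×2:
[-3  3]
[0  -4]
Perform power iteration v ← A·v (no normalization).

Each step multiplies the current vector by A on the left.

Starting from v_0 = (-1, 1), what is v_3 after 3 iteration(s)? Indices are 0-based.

v_3 = (138, -64)

v_0 = (-1, 1).
v_1 = A·v_0 = (6, -4).
v_2 = A·v_1 = (-30, 16).
v_3 = A·v_2 = (138, -64).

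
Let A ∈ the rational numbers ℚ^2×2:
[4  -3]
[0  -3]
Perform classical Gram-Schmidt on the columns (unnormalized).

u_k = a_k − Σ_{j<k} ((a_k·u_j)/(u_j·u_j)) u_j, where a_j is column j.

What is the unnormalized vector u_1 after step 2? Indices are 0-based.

Step 1: u_0 = a_0 = (4, 0).
Step 2: u_1 = a_1 − (-3/4)·u_0 = (0, -3).

u_1 = (0, -3)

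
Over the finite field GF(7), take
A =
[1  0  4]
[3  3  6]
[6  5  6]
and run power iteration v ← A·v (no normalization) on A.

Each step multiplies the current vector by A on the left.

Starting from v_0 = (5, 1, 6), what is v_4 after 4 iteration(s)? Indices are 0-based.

v_0 = (5, 1, 6).
v_1 = A·v_0 = (1, 5, 1).
v_2 = A·v_1 = (5, 3, 2).
v_3 = A·v_2 = (6, 1, 1).
v_4 = A·v_3 = (3, 6, 5).

v_4 = (3, 6, 5)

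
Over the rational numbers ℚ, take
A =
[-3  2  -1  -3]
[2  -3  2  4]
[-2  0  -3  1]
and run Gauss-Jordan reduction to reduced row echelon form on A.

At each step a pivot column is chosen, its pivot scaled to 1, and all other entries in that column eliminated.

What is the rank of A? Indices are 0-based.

rank = 3

step 1: normalize row 0 (÷-3) = (1, -2/3, 1/3, 1)
  row 1: subtract 2×row0 = (0, -5/3, 4/3, 2)
  row 2: subtract -2×row0 = (0, -4/3, -7/3, 3)
step 2: normalize row 1 (÷-5/3) = (0, 1, -4/5, -6/5)
  row 0: subtract -2/3×row1 = (1, 0, -1/5, 1/5)
  row 2: subtract -4/3×row1 = (0, 0, -17/5, 7/5)
step 3: normalize row 2 (÷-17/5) = (0, 0, 1, -7/17)
  row 0: subtract -1/5×row2 = (1, 0, 0, 2/17)
  row 1: subtract -4/5×row2 = (0, 1, 0, -26/17)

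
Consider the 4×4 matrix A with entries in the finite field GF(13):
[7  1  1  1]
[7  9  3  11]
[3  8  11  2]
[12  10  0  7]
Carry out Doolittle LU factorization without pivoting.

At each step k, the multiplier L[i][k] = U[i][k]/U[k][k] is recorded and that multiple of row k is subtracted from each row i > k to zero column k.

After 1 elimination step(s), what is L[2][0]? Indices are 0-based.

k=0: U[0][0]=7
  eliminate (1,0): mult=1, new row 1: (0, 8, 2, 10); set L[1][0]=1
  eliminate (2,0): mult=6, new row 2: (0, 2, 5, 9); set L[2][0]=6
  eliminate (3,0): mult=11, new row 3: (0, 12, 2, 9); set L[3][0]=11

L[2][0] = 6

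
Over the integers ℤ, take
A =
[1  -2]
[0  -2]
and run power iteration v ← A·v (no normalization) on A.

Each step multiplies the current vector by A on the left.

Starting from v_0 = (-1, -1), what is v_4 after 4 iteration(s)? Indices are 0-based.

v_4 = (-11, -16)

v_0 = (-1, -1).
v_1 = A·v_0 = (1, 2).
v_2 = A·v_1 = (-3, -4).
v_3 = A·v_2 = (5, 8).
v_4 = A·v_3 = (-11, -16).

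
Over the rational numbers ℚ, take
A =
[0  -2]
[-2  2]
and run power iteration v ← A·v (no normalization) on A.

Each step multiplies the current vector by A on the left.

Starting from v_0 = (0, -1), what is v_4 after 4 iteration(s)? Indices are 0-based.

v_4 = (48, -80)

v_0 = (0, -1).
v_1 = A·v_0 = (2, -2).
v_2 = A·v_1 = (4, -8).
v_3 = A·v_2 = (16, -24).
v_4 = A·v_3 = (48, -80).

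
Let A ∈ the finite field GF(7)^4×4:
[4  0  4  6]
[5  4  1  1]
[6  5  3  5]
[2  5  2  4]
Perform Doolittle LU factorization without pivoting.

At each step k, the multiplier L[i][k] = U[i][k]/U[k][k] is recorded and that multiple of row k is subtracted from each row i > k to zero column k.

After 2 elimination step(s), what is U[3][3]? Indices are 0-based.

[col 0] pivot 4
  R1 -= 3*R0 → (0, 4, 3, 4)  (L[1][0] := 3)
  R2 -= 5*R0 → (0, 5, 4, 3)  (L[2][0] := 5)
  R3 -= 4*R0 → (0, 5, 0, 1)  (L[3][0] := 4)
[col 1] pivot 4
  R2 -= 3*R1 → (0, 0, 2, 5)  (L[2][1] := 3)
  R3 -= 3*R1 → (0, 0, 5, 3)  (L[3][1] := 3)

U[3][3] = 3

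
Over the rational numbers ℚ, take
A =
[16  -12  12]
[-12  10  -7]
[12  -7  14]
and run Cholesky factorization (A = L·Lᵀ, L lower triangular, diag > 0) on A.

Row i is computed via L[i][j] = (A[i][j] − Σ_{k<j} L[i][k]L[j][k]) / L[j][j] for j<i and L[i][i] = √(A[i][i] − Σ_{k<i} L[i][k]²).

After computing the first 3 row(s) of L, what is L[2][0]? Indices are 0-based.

Step 1: L[0][0] = √(16) = 4.
  L[1][0] = (-12) / L[0][0] = -3.
Step 2: L[1][1] = √(1) = 1.
  L[2][0] = (12) / L[0][0] = 3.
  L[2][1] = (2) / L[1][1] = 2.
Step 3: L[2][2] = √(1) = 1.

L[2][0] = 3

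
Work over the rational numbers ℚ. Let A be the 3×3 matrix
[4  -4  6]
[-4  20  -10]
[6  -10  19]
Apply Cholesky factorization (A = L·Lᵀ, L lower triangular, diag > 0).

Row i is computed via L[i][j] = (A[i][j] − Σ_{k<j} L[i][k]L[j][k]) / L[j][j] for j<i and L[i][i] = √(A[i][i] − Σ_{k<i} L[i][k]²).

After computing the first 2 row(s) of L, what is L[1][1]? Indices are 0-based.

Step 1: L[0][0] = √(4) = 2.
  L[1][0] = (-4) / L[0][0] = -2.
Step 2: L[1][1] = √(16) = 4.

L[1][1] = 4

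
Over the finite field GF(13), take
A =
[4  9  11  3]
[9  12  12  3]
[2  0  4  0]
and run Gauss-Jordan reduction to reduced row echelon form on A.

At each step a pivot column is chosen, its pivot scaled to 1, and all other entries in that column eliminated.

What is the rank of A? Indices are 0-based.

rank = 3

pivot(0,0)=4: scale R0 → (1, 12, 6, 4)
  clear (1,0): R1 −= (9)R0 → (0, 8, 10, 6)
  clear (2,0): R2 −= (2)R0 → (0, 2, 5, 5)
pivot(1,1)=8: scale R1 → (0, 1, 11, 4)
  clear (0,1): R0 −= (12)R1 → (1, 0, 4, 8)
  clear (2,1): R2 −= (2)R1 → (0, 0, 9, 10)
pivot(2,2)=9: scale R2 → (0, 0, 1, 4)
  clear (0,2): R0 −= (4)R2 → (1, 0, 0, 5)
  clear (1,2): R1 −= (11)R2 → (0, 1, 0, 12)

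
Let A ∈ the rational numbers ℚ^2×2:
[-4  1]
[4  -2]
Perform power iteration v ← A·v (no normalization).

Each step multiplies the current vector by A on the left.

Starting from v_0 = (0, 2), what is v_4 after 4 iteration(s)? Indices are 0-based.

v_4 = (-336, 416)

v_0 = (0, 2).
v_1 = A·v_0 = (2, -4).
v_2 = A·v_1 = (-12, 16).
v_3 = A·v_2 = (64, -80).
v_4 = A·v_3 = (-336, 416).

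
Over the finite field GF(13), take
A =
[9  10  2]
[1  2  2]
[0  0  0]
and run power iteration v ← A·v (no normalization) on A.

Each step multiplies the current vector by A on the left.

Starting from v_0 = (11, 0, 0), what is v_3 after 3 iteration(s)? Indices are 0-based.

v_3 = (1, 8, 0)

v_0 = (11, 0, 0).
v_1 = A·v_0 = (8, 11, 0).
v_2 = A·v_1 = (0, 4, 0).
v_3 = A·v_2 = (1, 8, 0).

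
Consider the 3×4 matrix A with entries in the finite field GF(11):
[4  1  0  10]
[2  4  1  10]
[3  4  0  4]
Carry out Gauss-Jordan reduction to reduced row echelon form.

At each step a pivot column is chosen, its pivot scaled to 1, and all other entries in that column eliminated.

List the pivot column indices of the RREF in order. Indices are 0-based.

pivot columns: 0, 1, 2

step 1: normalize row 0 (÷4) = (1, 3, 0, 8)
  row 1: subtract 2×row0 = (0, 9, 1, 5)
  row 2: subtract 3×row0 = (0, 6, 0, 2)
step 2: normalize row 1 (÷9) = (0, 1, 5, 3)
  row 0: subtract 3×row1 = (1, 0, 7, 10)
  row 2: subtract 6×row1 = (0, 0, 3, 6)
step 3: normalize row 2 (÷3) = (0, 0, 1, 2)
  row 0: subtract 7×row2 = (1, 0, 0, 7)
  row 1: subtract 5×row2 = (0, 1, 0, 4)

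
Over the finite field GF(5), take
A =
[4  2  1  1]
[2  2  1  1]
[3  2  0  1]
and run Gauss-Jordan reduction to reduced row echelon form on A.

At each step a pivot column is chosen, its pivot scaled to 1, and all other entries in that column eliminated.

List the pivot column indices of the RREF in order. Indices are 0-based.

step 1: normalize row 0 (÷4) = (1, 3, 4, 4)
  row 1: subtract 2×row0 = (0, 1, 3, 3)
  row 2: subtract 3×row0 = (0, 3, 3, 4)
step 2: normalize row 1 (÷1) = (0, 1, 3, 3)
  row 0: subtract 3×row1 = (1, 0, 0, 0)
  row 2: subtract 3×row1 = (0, 0, 4, 0)
step 3: normalize row 2 (÷4) = (0, 0, 1, 0)
  row 1: subtract 3×row2 = (0, 1, 0, 3)

pivot columns: 0, 1, 2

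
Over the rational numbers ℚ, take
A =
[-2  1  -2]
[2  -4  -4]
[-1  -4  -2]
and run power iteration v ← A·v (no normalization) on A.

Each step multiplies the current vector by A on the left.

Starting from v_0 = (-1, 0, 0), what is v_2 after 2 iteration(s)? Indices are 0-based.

v_0 = (-1, 0, 0).
v_1 = A·v_0 = (2, -2, 1).
v_2 = A·v_1 = (-8, 8, 4).

v_2 = (-8, 8, 4)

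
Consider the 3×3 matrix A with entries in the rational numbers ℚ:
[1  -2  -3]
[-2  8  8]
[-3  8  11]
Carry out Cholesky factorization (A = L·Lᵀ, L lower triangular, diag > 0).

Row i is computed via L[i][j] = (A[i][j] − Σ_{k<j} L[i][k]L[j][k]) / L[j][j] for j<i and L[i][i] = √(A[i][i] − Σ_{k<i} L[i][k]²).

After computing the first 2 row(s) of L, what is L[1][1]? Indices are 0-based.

L[1][1] = 2

Step 1: L[0][0] = √(1) = 1.
  L[1][0] = (-2) / L[0][0] = -2.
Step 2: L[1][1] = √(4) = 2.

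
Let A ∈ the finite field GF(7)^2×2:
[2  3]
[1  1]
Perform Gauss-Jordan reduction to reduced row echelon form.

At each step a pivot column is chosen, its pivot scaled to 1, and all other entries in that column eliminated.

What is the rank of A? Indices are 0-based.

rank = 2

[1] R0 /= 2  ⇒  (1, 5)
     R1 -= 1·R0  ⇒  (0, 3)
[2] R1 /= 3  ⇒  (0, 1)
     R0 -= 5·R1  ⇒  (1, 0)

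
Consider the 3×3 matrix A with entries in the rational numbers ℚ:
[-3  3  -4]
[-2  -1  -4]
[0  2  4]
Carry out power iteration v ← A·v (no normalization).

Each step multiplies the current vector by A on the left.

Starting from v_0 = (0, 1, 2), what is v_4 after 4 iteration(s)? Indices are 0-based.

v_0 = (0, 1, 2).
v_1 = A·v_0 = (-5, -9, 10).
v_2 = A·v_1 = (-52, -21, 22).
v_3 = A·v_2 = (5, 37, 46).
v_4 = A·v_3 = (-88, -231, 258).

v_4 = (-88, -231, 258)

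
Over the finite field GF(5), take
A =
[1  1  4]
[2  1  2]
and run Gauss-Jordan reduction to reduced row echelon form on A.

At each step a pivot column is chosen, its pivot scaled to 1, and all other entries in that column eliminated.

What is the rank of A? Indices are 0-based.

step 1: normalize row 0 (÷1) = (1, 1, 4)
  row 1: subtract 2×row0 = (0, 4, 4)
step 2: normalize row 1 (÷4) = (0, 1, 1)
  row 0: subtract 1×row1 = (1, 0, 3)

rank = 2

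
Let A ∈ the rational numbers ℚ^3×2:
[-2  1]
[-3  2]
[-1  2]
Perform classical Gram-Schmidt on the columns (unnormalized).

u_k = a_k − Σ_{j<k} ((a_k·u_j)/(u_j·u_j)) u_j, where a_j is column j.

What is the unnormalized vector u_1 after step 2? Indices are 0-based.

u_1 = (-3/7, -1/7, 9/7)

Step 1: u_0 = a_0 = (-2, -3, -1).
Step 2: u_1 = a_1 − (-5/7)·u_0 = (-3/7, -1/7, 9/7).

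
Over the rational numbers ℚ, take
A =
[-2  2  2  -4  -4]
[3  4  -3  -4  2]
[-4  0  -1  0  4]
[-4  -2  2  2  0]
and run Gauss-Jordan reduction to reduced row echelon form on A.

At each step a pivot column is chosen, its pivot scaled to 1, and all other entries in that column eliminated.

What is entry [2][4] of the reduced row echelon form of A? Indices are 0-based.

step 1: normalize row 0 (÷-2) = (1, -1, -1, 2, 2)
  row 1: subtract 3×row0 = (0, 7, 0, -10, -4)
  row 2: subtract -4×row0 = (0, -4, -5, 8, 12)
  row 3: subtract -4×row0 = (0, -6, -2, 10, 8)
step 2: normalize row 1 (÷7) = (0, 1, 0, -10/7, -4/7)
  row 0: subtract -1×row1 = (1, 0, -1, 4/7, 10/7)
  row 2: subtract -4×row1 = (0, 0, -5, 16/7, 68/7)
  row 3: subtract -6×row1 = (0, 0, -2, 10/7, 32/7)
step 3: normalize row 2 (÷-5) = (0, 0, 1, -16/35, -68/35)
  row 0: subtract -1×row2 = (1, 0, 0, 4/35, -18/35)
  row 3: subtract -2×row2 = (0, 0, 0, 18/35, 24/35)
step 4: normalize row 3 (÷18/35) = (0, 0, 0, 1, 4/3)
  row 0: subtract 4/35×row3 = (1, 0, 0, 0, -2/3)
  row 1: subtract -10/7×row3 = (0, 1, 0, 0, 4/3)
  row 2: subtract -16/35×row3 = (0, 0, 1, 0, -4/3)

M[2][4] = -4/3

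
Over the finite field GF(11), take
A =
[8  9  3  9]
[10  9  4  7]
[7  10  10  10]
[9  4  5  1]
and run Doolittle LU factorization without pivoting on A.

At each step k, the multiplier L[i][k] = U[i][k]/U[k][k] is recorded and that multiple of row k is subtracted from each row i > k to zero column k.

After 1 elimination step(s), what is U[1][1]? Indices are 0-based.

U[1][1] = 6

k=0: U[0][0]=8
  eliminate (1,0): mult=4, new row 1: (0, 6, 3, 4); set L[1][0]=4
  eliminate (2,0): mult=5, new row 2: (0, 9, 6, 9); set L[2][0]=5
  eliminate (3,0): mult=8, new row 3: (0, 9, 3, 6); set L[3][0]=8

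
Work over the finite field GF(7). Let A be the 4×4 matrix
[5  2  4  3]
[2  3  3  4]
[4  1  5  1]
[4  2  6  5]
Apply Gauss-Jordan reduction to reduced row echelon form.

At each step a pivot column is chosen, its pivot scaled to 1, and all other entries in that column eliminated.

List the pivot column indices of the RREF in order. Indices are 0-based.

pivot columns: 0, 1, 2, 3

step 1: normalize row 0 (÷5) = (1, 6, 5, 2)
  row 1: subtract 2×row0 = (0, 5, 0, 0)
  row 2: subtract 4×row0 = (0, 5, 6, 0)
  row 3: subtract 4×row0 = (0, 6, 0, 4)
step 2: normalize row 1 (÷5) = (0, 1, 0, 0)
  row 0: subtract 6×row1 = (1, 0, 5, 2)
  row 2: subtract 5×row1 = (0, 0, 6, 0)
  row 3: subtract 6×row1 = (0, 0, 0, 4)
step 3: normalize row 2 (÷6) = (0, 0, 1, 0)
  row 0: subtract 5×row2 = (1, 0, 0, 2)
step 4: normalize row 3 (÷4) = (0, 0, 0, 1)
  row 0: subtract 2×row3 = (1, 0, 0, 0)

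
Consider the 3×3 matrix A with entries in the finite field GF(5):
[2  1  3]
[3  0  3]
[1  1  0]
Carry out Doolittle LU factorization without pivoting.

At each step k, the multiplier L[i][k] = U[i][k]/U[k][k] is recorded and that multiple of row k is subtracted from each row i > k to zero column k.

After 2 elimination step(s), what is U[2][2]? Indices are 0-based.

U[2][2] = 3

[col 0] pivot 2
  R1 -= 4*R0 → (0, 1, 1)  (L[1][0] := 4)
  R2 -= 3*R0 → (0, 3, 1)  (L[2][0] := 3)
[col 1] pivot 1
  R2 -= 3*R1 → (0, 0, 3)  (L[2][1] := 3)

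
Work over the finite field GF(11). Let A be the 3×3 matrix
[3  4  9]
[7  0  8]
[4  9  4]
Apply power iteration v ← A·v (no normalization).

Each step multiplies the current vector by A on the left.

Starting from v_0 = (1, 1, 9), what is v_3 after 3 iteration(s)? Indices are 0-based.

v_0 = (1, 1, 9).
v_1 = A·v_0 = (0, 2, 5).
v_2 = A·v_1 = (9, 7, 5).
v_3 = A·v_2 = (1, 4, 9).

v_3 = (1, 4, 9)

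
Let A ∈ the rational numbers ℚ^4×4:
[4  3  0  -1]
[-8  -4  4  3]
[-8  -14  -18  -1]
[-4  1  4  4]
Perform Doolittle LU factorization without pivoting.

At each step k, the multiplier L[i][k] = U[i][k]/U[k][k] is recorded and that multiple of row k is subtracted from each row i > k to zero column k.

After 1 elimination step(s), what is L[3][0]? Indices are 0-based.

Step 1: pivot at (0,0) is 4.
  row1 ← row1 − (-2)·row0  ⇒  L[1][0]=-2, U row1=(0, 2, 4, 1)
  row2 ← row2 − (-2)·row0  ⇒  L[2][0]=-2, U row2=(0, -8, -18, -3)
  row3 ← row3 − (-1)·row0  ⇒  L[3][0]=-1, U row3=(0, 4, 4, 3)

L[3][0] = -1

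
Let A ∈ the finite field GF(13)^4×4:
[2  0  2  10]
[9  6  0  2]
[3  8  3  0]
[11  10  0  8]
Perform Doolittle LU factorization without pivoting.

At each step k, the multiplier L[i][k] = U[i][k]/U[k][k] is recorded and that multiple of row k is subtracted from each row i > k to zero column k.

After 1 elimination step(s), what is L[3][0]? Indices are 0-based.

Step 1: pivot at (0,0) is 2.
  row1 ← row1 − (11)·row0  ⇒  L[1][0]=11, U row1=(0, 6, 4, 9)
  row2 ← row2 − (8)·row0  ⇒  L[2][0]=8, U row2=(0, 8, 0, 11)
  row3 ← row3 − (12)·row0  ⇒  L[3][0]=12, U row3=(0, 10, 2, 5)

L[3][0] = 12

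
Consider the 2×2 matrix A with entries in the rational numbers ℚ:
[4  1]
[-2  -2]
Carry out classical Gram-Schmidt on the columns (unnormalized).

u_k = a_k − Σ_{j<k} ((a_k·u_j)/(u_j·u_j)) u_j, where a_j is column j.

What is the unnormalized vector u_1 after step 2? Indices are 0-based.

Step 1: u_0 = a_0 = (4, -2).
Step 2: u_1 = a_1 − (2/5)·u_0 = (-3/5, -6/5).

u_1 = (-3/5, -6/5)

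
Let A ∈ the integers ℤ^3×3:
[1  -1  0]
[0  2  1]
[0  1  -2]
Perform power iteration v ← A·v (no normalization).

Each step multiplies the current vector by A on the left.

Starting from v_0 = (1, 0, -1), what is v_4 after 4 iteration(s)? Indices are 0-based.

v_0 = (1, 0, -1).
v_1 = A·v_0 = (1, -1, 2).
v_2 = A·v_1 = (2, 0, -5).
v_3 = A·v_2 = (2, -5, 10).
v_4 = A·v_3 = (7, 0, -25).

v_4 = (7, 0, -25)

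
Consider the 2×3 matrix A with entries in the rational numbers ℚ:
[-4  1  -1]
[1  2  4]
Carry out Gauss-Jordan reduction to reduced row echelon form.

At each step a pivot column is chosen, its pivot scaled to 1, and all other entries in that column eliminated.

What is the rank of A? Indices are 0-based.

[1] R0 /= -4  ⇒  (1, -1/4, 1/4)
     R1 -= 1·R0  ⇒  (0, 9/4, 15/4)
[2] R1 /= 9/4  ⇒  (0, 1, 5/3)
     R0 -= -1/4·R1  ⇒  (1, 0, 2/3)

rank = 2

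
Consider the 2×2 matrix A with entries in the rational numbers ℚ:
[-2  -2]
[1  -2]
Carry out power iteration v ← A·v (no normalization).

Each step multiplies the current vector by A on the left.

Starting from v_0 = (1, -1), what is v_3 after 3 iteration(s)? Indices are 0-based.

v_0 = (1, -1).
v_1 = A·v_0 = (0, 3).
v_2 = A·v_1 = (-6, -6).
v_3 = A·v_2 = (24, 6).

v_3 = (24, 6)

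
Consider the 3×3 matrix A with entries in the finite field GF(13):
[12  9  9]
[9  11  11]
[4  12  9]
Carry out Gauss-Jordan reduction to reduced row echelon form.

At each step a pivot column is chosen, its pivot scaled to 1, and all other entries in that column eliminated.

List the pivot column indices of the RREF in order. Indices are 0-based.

pivot(0,0)=12: scale R0 → (1, 4, 4)
  clear (1,0): R1 −= (9)R0 → (0, 1, 1)
  clear (2,0): R2 −= (4)R0 → (0, 9, 6)
pivot(1,1)=1: scale R1 → (0, 1, 1)
  clear (0,1): R0 −= (4)R1 → (1, 0, 0)
  clear (2,1): R2 −= (9)R1 → (0, 0, 10)
pivot(2,2)=10: scale R2 → (0, 0, 1)
  clear (1,2): R1 −= (1)R2 → (0, 1, 0)

pivot columns: 0, 1, 2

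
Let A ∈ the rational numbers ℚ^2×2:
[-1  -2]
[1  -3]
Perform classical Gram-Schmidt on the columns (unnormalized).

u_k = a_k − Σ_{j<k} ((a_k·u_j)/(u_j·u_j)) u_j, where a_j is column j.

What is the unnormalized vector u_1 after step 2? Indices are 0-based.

u_1 = (-5/2, -5/2)

Step 1: u_0 = a_0 = (-1, 1).
Step 2: u_1 = a_1 − (-1/2)·u_0 = (-5/2, -5/2).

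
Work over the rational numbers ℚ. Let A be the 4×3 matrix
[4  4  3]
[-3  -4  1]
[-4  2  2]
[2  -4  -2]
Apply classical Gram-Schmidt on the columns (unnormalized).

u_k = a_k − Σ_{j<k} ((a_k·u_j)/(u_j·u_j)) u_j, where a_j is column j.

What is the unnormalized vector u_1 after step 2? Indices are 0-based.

u_1 = (44/15, -16/5, 46/15, -68/15)

Step 1: u_0 = a_0 = (4, -3, -4, 2).
Step 2: u_1 = a_1 − (4/15)·u_0 = (44/15, -16/5, 46/15, -68/15).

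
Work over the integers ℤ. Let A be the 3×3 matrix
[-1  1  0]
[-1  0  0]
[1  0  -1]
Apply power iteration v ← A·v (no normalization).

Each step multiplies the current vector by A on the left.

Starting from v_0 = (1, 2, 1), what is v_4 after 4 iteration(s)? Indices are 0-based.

v_0 = (1, 2, 1).
v_1 = A·v_0 = (1, -1, 0).
v_2 = A·v_1 = (-2, -1, 1).
v_3 = A·v_2 = (1, 2, -3).
v_4 = A·v_3 = (1, -1, 4).

v_4 = (1, -1, 4)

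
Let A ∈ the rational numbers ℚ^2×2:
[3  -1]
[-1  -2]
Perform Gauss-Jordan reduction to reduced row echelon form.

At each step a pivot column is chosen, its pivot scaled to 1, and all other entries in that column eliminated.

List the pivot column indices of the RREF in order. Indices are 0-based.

pivot(0,0)=3: scale R0 → (1, -1/3)
  clear (1,0): R1 −= (-1)R0 → (0, -7/3)
pivot(1,1)=-7/3: scale R1 → (0, 1)
  clear (0,1): R0 −= (-1/3)R1 → (1, 0)

pivot columns: 0, 1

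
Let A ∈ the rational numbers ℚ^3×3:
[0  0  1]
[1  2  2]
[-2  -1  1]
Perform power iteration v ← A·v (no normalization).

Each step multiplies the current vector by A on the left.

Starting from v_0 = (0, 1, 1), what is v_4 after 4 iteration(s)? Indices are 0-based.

v_0 = (0, 1, 1).
v_1 = A·v_0 = (1, 4, 0).
v_2 = A·v_1 = (0, 9, -6).
v_3 = A·v_2 = (-6, 6, -15).
v_4 = A·v_3 = (-15, -24, -9).

v_4 = (-15, -24, -9)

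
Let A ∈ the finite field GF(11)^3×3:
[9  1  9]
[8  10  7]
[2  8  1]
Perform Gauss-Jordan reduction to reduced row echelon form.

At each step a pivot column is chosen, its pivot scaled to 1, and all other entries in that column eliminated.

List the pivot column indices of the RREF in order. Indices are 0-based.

step 1: normalize row 0 (÷9) = (1, 5, 1)
  row 1: subtract 8×row0 = (0, 3, 10)
  row 2: subtract 2×row0 = (0, 9, 10)
step 2: normalize row 1 (÷3) = (0, 1, 7)
  row 0: subtract 5×row1 = (1, 0, 10)
  row 2: subtract 9×row1 = (0, 0, 2)
step 3: normalize row 2 (÷2) = (0, 0, 1)
  row 0: subtract 10×row2 = (1, 0, 0)
  row 1: subtract 7×row2 = (0, 1, 0)

pivot columns: 0, 1, 2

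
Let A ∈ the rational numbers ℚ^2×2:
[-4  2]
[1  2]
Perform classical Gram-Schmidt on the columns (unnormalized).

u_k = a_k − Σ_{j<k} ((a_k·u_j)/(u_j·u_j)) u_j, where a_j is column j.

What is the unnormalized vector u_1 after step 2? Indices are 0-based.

u_1 = (10/17, 40/17)

Step 1: u_0 = a_0 = (-4, 1).
Step 2: u_1 = a_1 − (-6/17)·u_0 = (10/17, 40/17).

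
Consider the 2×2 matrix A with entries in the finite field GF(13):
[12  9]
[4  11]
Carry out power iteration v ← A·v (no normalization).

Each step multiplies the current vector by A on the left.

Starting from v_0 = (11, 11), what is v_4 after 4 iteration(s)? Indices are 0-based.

v_4 = (5, 2)

v_0 = (11, 11).
v_1 = A·v_0 = (10, 9).
v_2 = A·v_1 = (6, 9).
v_3 = A·v_2 = (10, 6).
v_4 = A·v_3 = (5, 2).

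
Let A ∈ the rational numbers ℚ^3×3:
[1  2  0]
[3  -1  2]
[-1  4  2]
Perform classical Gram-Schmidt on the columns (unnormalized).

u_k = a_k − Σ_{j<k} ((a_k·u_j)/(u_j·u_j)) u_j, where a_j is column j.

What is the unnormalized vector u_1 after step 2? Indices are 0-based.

u_1 = (27/11, 4/11, 39/11)

Step 1: u_0 = a_0 = (1, 3, -1).
Step 2: u_1 = a_1 − (-5/11)·u_0 = (27/11, 4/11, 39/11).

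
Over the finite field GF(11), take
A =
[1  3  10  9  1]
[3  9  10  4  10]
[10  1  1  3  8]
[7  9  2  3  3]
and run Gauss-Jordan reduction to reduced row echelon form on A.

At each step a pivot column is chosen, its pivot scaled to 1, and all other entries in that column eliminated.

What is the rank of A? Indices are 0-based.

rank = 4

step 1: normalize row 0 (÷1) = (1, 3, 10, 9, 1)
  row 1: subtract 3×row0 = (0, 0, 2, 10, 7)
  row 2: subtract 10×row0 = (0, 4, 0, 1, 9)
  row 3: subtract 7×row0 = (0, 10, 9, 6, 7)
step 2: exchange rows 1,2
step 2: normalize row 1 (÷4) = (0, 1, 0, 3, 5)
  row 0: subtract 3×row1 = (1, 0, 10, 0, 8)
  row 3: subtract 10×row1 = (0, 0, 9, 9, 1)
step 3: normalize row 2 (÷2) = (0, 0, 1, 5, 9)
  row 0: subtract 10×row2 = (1, 0, 0, 5, 6)
  row 3: subtract 9×row2 = (0, 0, 0, 8, 8)
step 4: normalize row 3 (÷8) = (0, 0, 0, 1, 1)
  row 0: subtract 5×row3 = (1, 0, 0, 0, 1)
  row 1: subtract 3×row3 = (0, 1, 0, 0, 2)
  row 2: subtract 5×row3 = (0, 0, 1, 0, 4)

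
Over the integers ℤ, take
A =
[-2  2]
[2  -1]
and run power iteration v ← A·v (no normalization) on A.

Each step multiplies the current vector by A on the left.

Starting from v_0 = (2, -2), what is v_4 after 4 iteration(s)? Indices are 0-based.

v_4 = (356, -278)

v_0 = (2, -2).
v_1 = A·v_0 = (-8, 6).
v_2 = A·v_1 = (28, -22).
v_3 = A·v_2 = (-100, 78).
v_4 = A·v_3 = (356, -278).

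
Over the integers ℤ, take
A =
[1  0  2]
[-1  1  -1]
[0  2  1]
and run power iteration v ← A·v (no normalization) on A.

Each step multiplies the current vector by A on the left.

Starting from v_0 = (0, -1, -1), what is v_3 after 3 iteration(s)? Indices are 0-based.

v_3 = (-14, 16, 7)

v_0 = (0, -1, -1).
v_1 = A·v_0 = (-2, 0, -3).
v_2 = A·v_1 = (-8, 5, -3).
v_3 = A·v_2 = (-14, 16, 7).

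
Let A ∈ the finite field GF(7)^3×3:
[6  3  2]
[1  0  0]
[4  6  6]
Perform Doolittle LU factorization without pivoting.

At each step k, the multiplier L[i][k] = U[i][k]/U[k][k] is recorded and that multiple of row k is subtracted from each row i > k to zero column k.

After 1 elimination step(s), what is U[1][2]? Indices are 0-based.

U[1][2] = 2

[col 0] pivot 6
  R1 -= 6*R0 → (0, 3, 2)  (L[1][0] := 6)
  R2 -= 3*R0 → (0, 4, 0)  (L[2][0] := 3)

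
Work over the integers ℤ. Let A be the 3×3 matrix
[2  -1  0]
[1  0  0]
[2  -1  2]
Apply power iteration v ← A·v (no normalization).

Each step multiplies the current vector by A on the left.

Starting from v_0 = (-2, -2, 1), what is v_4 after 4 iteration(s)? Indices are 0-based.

v_0 = (-2, -2, 1).
v_1 = A·v_0 = (-2, -2, 0).
v_2 = A·v_1 = (-2, -2, -2).
v_3 = A·v_2 = (-2, -2, -6).
v_4 = A·v_3 = (-2, -2, -14).

v_4 = (-2, -2, -14)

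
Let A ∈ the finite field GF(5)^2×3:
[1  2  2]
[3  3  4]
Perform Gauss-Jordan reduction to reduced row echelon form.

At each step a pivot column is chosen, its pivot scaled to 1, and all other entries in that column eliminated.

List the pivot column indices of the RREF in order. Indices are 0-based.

pivot columns: 0, 1

pivot(0,0)=1: scale R0 → (1, 2, 2)
  clear (1,0): R1 −= (3)R0 → (0, 2, 3)
pivot(1,1)=2: scale R1 → (0, 1, 4)
  clear (0,1): R0 −= (2)R1 → (1, 0, 4)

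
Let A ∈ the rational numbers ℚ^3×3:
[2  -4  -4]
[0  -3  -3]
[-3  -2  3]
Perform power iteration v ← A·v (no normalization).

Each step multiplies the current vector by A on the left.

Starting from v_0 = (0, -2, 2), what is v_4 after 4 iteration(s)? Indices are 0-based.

v_4 = (-1240, -810, 1050)

v_0 = (0, -2, 2).
v_1 = A·v_0 = (0, 0, 10).
v_2 = A·v_1 = (-40, -30, 30).
v_3 = A·v_2 = (-80, 0, 270).
v_4 = A·v_3 = (-1240, -810, 1050).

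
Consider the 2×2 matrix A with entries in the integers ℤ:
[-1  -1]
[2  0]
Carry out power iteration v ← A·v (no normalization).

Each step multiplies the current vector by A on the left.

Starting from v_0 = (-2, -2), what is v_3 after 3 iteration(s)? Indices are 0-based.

v_0 = (-2, -2).
v_1 = A·v_0 = (4, -4).
v_2 = A·v_1 = (0, 8).
v_3 = A·v_2 = (-8, 0).

v_3 = (-8, 0)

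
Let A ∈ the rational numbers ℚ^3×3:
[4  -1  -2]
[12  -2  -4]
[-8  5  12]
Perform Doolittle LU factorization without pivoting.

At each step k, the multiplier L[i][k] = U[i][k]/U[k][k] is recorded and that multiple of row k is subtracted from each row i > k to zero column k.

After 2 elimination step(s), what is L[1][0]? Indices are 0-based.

Step 1: pivot at (0,0) is 4.
  row1 ← row1 − (3)·row0  ⇒  L[1][0]=3, U row1=(0, 1, 2)
  row2 ← row2 − (-2)·row0  ⇒  L[2][0]=-2, U row2=(0, 3, 8)
Step 2: pivot at (1,1) is 1.
  row2 ← row2 − (3)·row1  ⇒  L[2][1]=3, U row2=(0, 0, 2)

L[1][0] = 3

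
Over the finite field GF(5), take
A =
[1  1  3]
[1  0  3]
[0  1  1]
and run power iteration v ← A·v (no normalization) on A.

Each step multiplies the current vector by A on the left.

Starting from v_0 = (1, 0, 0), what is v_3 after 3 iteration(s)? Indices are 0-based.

v_0 = (1, 0, 0).
v_1 = A·v_0 = (1, 1, 0).
v_2 = A·v_1 = (2, 1, 1).
v_3 = A·v_2 = (1, 0, 2).

v_3 = (1, 0, 2)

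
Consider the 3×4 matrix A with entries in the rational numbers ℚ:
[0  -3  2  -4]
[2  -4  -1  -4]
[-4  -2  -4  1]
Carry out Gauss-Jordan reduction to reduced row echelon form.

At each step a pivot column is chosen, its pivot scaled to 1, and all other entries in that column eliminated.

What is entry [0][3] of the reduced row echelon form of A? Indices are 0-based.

step 1: exchange rows 0,1
step 1: normalize row 0 (÷2) = (1, -2, -1/2, -2)
  row 2: subtract -4×row0 = (0, -10, -6, -7)
step 2: normalize row 1 (÷-3) = (0, 1, -2/3, 4/3)
  row 0: subtract -2×row1 = (1, 0, -11/6, 2/3)
  row 2: subtract -10×row1 = (0, 0, -38/3, 19/3)
step 3: normalize row 2 (÷-38/3) = (0, 0, 1, -1/2)
  row 0: subtract -11/6×row2 = (1, 0, 0, -1/4)
  row 1: subtract -2/3×row2 = (0, 1, 0, 1)

M[0][3] = -1/4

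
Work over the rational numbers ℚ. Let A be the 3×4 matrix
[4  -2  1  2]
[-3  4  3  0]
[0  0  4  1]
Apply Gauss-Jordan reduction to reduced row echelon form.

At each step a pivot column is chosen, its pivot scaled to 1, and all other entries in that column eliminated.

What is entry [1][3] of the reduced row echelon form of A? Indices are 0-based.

pivot(0,0)=4: scale R0 → (1, -1/2, 1/4, 1/2)
  clear (1,0): R1 −= (-3)R0 → (0, 5/2, 15/4, 3/2)
pivot(1,1)=5/2: scale R1 → (0, 1, 3/2, 3/5)
  clear (0,1): R0 −= (-1/2)R1 → (1, 0, 1, 4/5)
pivot(2,2)=4: scale R2 → (0, 0, 1, 1/4)
  clear (0,2): R0 −= (1)R2 → (1, 0, 0, 11/20)
  clear (1,2): R1 −= (3/2)R2 → (0, 1, 0, 9/40)

M[1][3] = 9/40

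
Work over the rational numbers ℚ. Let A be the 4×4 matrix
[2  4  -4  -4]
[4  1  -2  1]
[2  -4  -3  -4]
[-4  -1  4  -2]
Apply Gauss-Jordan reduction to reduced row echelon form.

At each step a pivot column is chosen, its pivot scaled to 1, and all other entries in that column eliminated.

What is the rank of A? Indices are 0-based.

rank = 4

[1] R0 /= 2  ⇒  (1, 2, -2, -2)
     R1 -= 4·R0  ⇒  (0, -7, 6, 9)
     R2 -= 2·R0  ⇒  (0, -8, 1, 0)
     R3 -= -4·R0  ⇒  (0, 7, -4, -10)
[2] R1 /= -7  ⇒  (0, 1, -6/7, -9/7)
     R0 -= 2·R1  ⇒  (1, 0, -2/7, 4/7)
     R2 -= -8·R1  ⇒  (0, 0, -41/7, -72/7)
     R3 -= 7·R1  ⇒  (0, 0, 2, -1)
[3] R2 /= -41/7  ⇒  (0, 0, 1, 72/41)
     R0 -= -2/7·R2  ⇒  (1, 0, 0, 44/41)
     R1 -= -6/7·R2  ⇒  (0, 1, 0, 9/41)
     R3 -= 2·R2  ⇒  (0, 0, 0, -185/41)
[4] R3 /= -185/41  ⇒  (0, 0, 0, 1)
     R0 -= 44/41·R3  ⇒  (1, 0, 0, 0)
     R1 -= 9/41·R3  ⇒  (0, 1, 0, 0)
     R2 -= 72/41·R3  ⇒  (0, 0, 1, 0)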